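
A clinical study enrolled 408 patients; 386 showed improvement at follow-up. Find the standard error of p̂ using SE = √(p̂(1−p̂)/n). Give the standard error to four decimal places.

SE = 0.0112

With x = 386 successes in n = 408, p̂ = 0.94608.
p̂(1−p̂) = 0.051013.
SE = √(0.051013/408) = 0.0112.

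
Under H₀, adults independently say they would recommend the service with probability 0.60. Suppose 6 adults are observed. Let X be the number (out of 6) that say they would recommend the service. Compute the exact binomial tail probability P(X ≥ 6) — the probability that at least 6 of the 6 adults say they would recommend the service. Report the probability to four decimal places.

X ~ Binomial(n=6, p=0.60).
P(X ≥ 6) = C(6,6)·0.60^6·0.40^0.
= 0.046656 = 0.0467.

P = 0.0467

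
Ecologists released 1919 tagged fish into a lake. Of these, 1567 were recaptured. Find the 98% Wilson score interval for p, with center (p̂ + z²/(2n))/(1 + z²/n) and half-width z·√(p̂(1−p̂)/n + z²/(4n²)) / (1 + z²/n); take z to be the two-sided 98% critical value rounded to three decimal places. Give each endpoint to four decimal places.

(0.7951, 0.8362)

Here p̂ = 1567/1919 = 0.81657 and z = 2.326 (z² = 5.410276).
1 + z²/n = 1.002819.
Center = (0.81657 + 0.001410)/1.002819 = 0.81568.
Radicand: p̂(1−p̂)/n + z²/(4n²) = 0.000078052 + 0.000000367 = 0.000078419.
Half-width = z·√(radicand)/denom = 2.326·0.008855/1.002819 = 0.02054.
So the interval runs from 0.7951 to 0.8362.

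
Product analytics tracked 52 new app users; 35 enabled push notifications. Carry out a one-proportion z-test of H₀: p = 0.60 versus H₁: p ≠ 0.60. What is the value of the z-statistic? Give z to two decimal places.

z = 1.08

Sample proportion p̂ = 35/52 = 0.67308.
Under H₀, SE = √(p₀(1−p₀)/n) = √(0.60·0.40/52) = √0.004615385 = 0.067937.
Test statistic: z = 0.07308/0.067937 = 1.08.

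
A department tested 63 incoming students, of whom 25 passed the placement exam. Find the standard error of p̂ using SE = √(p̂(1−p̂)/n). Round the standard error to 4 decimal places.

With x = 25 successes in n = 63, p̂ = 0.39683.
p̂(1−p̂) = 0.39683·0.60317 = 0.239356.
Dividing by n and taking the root: √0.003799302 = 0.0616.

SE = 0.0616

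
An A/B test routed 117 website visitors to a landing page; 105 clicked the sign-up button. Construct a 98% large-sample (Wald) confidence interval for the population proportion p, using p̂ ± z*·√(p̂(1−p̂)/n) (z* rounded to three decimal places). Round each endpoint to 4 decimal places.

p̂ = 105/117 = 0.89744.
SE = √(p̂(1−p̂)/n) = √(0.092045/117) = 0.028048.
The 98% critical value is z* = 2.326.
Margin = 2.326·0.028048 = 0.06524.
Interval: 0.89744 ± 0.06524 → (0.8322, 0.9627).

(0.8322, 0.9627)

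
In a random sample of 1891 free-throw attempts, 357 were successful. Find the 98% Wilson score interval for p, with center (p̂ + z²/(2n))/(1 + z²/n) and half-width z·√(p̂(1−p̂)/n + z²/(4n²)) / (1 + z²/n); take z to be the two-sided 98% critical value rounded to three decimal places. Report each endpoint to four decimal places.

(0.1688, 0.2106)

p̂ = 357/1891 = 0.18879; z = 2.326, so z² = 5.410276.
Denominator 1 + z²/n = 1 + 5.410276/1891 = 1.002861.
Adjusted center: (0.18879 + z²/(2n))/1.002861 = 0.18968.
Radicand: p̂(1−p̂)/n + z²/(4n²) = 0.000080988 + 0.000000378 = 0.000081366.
Half-width = 2.326·√0.000081366/1.002861 = 0.02092.
So the interval runs from 0.1688 to 0.2106.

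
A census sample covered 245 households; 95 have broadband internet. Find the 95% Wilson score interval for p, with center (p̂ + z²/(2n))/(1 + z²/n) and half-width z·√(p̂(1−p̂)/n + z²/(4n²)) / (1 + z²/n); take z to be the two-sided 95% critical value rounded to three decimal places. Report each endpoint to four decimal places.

p̂ = 95/245 = 0.38776; z = 1.960, so z² = 3.841600.
Denominator 1 + z²/n = 1 + 3.841600/245 = 1.015680.
Adjusted center: (0.38776 + z²/(2n))/1.015680 = 0.38949.
Radicand: p̂(1−p̂)/n + z²/(4n²) = 0.000968984 + 0.000016000 = 0.000984984.
Half-width = 1.960·√0.000984984/1.015680 = 0.06056.
So the interval runs from 0.3289 to 0.4501.

(0.3289, 0.4501)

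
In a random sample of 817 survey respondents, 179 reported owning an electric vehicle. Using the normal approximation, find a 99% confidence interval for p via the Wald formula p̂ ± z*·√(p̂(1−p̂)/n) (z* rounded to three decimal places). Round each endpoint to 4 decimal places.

(0.1818, 0.2564)

Sample proportion p̂ = 179/817 = 0.21909.
Standard error of p̂: √(0.171092/817) = √0.000209415 = 0.014471.
z* = 2.576 at the 99% level.
Margin of error: 2.576 × 0.014471 = 0.03728.
Interval: 0.21909 ± 0.03728 → (0.1818, 0.2564).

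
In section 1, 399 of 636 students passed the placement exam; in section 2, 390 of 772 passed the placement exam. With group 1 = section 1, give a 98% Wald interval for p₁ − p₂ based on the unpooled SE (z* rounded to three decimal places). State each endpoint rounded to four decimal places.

(0.0610, 0.1833)

p̂₁ = 0.62736, p̂₂ = 0.50518, so the observed difference is 0.12218.
SE = √(0.000367578 + 0.000323799) = √0.000691377 = 0.026294.
The 98% critical value is z* = 2.326. Margin of error = 0.06116.
So the interval runs from 0.0610 to 0.1833.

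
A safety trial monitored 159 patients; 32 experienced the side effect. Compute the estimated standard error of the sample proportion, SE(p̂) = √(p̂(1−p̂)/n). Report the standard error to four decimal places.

p̂ = 32/159 = 0.20126.
p̂(1−p̂) = 0.160754.
Dividing by n and taking the root: √0.001011031 = 0.0318.

SE = 0.0318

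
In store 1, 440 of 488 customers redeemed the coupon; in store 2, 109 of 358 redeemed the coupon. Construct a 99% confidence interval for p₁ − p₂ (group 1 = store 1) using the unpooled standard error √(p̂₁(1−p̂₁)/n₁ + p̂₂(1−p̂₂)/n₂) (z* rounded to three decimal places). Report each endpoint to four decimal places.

(0.5255, 0.6688)

p̂₁ = 0.90164, p̂₂ = 0.30447, so the observed difference is 0.59717.
SE = √(0.000181733 + 0.000591530) = √0.000773263 = 0.027808.
For 99% confidence, z* = 2.576. Margin of error = 0.07163.
Interval: 0.59717 ± 0.07163 → (0.5255, 0.6688).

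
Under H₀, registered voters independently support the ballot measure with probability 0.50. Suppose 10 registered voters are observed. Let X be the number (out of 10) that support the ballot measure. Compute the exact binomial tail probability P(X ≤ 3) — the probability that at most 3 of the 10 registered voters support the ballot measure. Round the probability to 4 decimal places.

X is binomial with n = 10 and p = 0.50.
P(X ≤ 3) = C(10,0)·0.50^0·0.50^10 + C(10,1)·0.50^1·0.50^9 + C(10,2)·0.50^2·0.50^8 + C(10,3)·0.50^3·0.50^7.
= 0.000977 + 0.009766 + 0.043945 + 0.117188 = 0.1719.

P = 0.1719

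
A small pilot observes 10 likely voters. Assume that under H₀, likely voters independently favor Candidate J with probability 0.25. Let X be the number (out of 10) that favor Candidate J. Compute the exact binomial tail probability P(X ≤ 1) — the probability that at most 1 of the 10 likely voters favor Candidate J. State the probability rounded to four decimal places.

P = 0.2440

X ~ Binomial(n=10, p=0.25).
P(X ≤ 1) = C(10,0)·0.25^0·0.75^10 + C(10,1)·0.25^1·0.75^9.
= 0.056314 + 0.187712 = 0.2440.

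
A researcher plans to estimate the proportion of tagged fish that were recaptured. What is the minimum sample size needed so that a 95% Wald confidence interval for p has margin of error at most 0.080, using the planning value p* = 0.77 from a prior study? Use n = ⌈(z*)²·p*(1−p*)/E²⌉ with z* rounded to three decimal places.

z* = 1.960 at the 95% level.
p*(1−p*) = 0.1771.
(z*)²·p*(1−p*)/E² = 3.841600·0.1771/0.006400 = 106.304.
⌈106.304⌉ = 107.

n = 107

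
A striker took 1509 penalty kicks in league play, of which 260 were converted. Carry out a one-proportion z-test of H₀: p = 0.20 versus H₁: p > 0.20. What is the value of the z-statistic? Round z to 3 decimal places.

With x = 260 successes in n = 1509, p̂ = 0.17230.
Under H₀, SE = √(p₀(1−p₀)/n) = √(0.20·0.80/1509) = √0.000106030 = 0.010297.
z = (p̂ − p₀)/SE = (0.17230 − 0.20)/0.010297 = -2.690.

z = -2.690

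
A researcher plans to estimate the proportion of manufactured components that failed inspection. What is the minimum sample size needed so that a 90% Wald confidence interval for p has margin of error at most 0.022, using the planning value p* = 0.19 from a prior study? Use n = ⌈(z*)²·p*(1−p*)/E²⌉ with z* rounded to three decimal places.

n = 861

The 90% critical value is z* = 1.645.
p*(1−p*) = 0.19·0.81 = 0.1539.
Required n before rounding: 2.706025 × 0.1539 / 0.022² = 860.449.
⌈860.449⌉ = 861.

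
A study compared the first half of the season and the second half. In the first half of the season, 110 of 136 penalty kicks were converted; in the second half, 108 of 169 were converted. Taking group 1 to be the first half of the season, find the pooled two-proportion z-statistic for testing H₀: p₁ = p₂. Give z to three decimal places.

z = 3.264

Sample proportions: p̂₁ = 110/136 = 0.80882 and p̂₂ = 108/169 = 0.63905.
Pooled p̂ = (110+108)/(136+169) = 218/305 = 0.71475.
Pooled SE = √[0.2038807·0.01327010] ≈ 0.052015.
z = 0.16977/0.052015 = 3.264.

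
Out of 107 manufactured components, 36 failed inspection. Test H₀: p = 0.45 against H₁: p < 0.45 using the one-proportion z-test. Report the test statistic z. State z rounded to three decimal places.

The sample proportion is 36/107 = 0.33645.
SE₀ = √(0.45·0.55/107) = 0.048095.
Test statistic: z = -0.11355/0.048095 = -2.361.

z = -2.361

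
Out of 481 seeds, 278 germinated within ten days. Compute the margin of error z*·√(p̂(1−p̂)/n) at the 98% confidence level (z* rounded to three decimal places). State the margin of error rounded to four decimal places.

ME = 0.0524

p̂ = 278/481 = 0.57796.
SE(p̂) = √(0.57796·0.42204/481) = 0.022519.
The 98% critical value is z* = 2.326.
Margin of error = z*·SE = 2.326 × 0.022519 = 0.0524.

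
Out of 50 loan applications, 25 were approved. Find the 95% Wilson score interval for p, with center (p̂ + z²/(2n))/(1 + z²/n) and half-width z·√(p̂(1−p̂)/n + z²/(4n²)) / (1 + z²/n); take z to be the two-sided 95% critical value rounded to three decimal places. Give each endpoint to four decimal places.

Here p̂ = 25/50 = 0.50000 and z = 1.960 (z² = 3.841600).
Denominator 1 + z²/n = 1 + 3.841600/50 = 1.076832.
Center = (0.50000 + 0.038416)/1.076832 = 0.50000.
Radicand: p̂(1−p̂)/n + z²/(4n²) = 0.005000000 + 0.000384160 = 0.005384160.
Half-width = z·√(radicand)/denom = 1.960·0.073377/1.076832 = 0.13356.
Interval: 0.50000 ± 0.13356 → (0.3664, 0.6336).

(0.3664, 0.6336)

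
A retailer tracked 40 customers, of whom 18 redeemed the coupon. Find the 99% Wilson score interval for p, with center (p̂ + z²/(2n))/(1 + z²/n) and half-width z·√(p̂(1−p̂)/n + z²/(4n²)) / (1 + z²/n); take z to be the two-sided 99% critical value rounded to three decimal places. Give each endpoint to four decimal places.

(0.2693, 0.6449)

Here p̂ = 18/40 = 0.45000 and z = 2.576 (z² = 6.635776).
Denominator 1 + z²/n = 1 + 6.635776/40 = 1.165894.
Center = (0.45000 + 0.082947)/1.165894 = 0.45711.
Radicand: p̂(1−p̂)/n + z²/(4n²) = 0.006187500 + 0.001036840 = 0.007224340.
Half-width = z·√(radicand)/denom = 2.576·0.084996/1.165894 = 0.18780.
So the interval runs from 0.2693 to 0.6449.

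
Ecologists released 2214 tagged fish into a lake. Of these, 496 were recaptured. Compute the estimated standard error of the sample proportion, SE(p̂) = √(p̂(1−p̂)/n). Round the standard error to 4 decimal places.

SE = 0.0089

The sample proportion is 496/2214 = 0.22403.
p̂(1−p̂) = 0.173841.
SE = √(0.173841/2214) = 0.0089.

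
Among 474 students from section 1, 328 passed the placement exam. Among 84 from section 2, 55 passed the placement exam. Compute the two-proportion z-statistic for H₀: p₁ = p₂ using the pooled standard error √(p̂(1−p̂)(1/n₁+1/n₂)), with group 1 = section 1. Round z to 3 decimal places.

z = 0.678

p̂₁ = 328/474 = 0.69198, p̂₂ = 55/84 = 0.65476.
Pooling: p̂ = 383/558 = 0.68638.
Pooled SE = √[0.2152625·0.01401447] ≈ 0.054925.
z = (p̂₁ − p̂₂)/SE = (0.69198 − 0.65476)/0.054925 = 0.03722/0.054925 = 0.678.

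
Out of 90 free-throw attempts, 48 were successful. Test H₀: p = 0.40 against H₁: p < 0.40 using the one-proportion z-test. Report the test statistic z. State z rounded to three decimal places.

The sample proportion is 48/90 = 0.53333.
SE₀ = √(0.40·0.60/90) = 0.051640.
z = (p̂ − p₀)/SE = (0.53333 − 0.40)/0.051640 = 2.582.

z = 2.582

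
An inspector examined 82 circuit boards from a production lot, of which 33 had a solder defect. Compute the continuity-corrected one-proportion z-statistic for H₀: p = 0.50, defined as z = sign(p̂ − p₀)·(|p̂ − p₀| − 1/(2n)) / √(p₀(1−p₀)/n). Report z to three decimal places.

z = -1.656

Sample proportion p̂ = 33/82 = 0.40244. p̂ − p₀ = -0.097561.
1/(2n) = 0.006098.
Corrected numerator: |-0.097561| − 0.006098 = 0.091463.
Under H₀, SE = √(p₀(1−p₀)/n) = √(0.50·0.50/82) = √0.003048780 = 0.055216.
z = (−)0.091463/0.055216 = -1.656.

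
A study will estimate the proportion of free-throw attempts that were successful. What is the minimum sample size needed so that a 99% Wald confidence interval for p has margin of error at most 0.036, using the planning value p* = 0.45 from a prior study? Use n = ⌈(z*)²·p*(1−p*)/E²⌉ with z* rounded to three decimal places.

For 99% confidence, z* = 2.576.
p*(1−p*) = 0.2475.
(z*)²·p*(1−p*)/E² = 6.635776·0.2475/0.001296 = 1267.249.
Rounding up, n = 1268.

n = 1268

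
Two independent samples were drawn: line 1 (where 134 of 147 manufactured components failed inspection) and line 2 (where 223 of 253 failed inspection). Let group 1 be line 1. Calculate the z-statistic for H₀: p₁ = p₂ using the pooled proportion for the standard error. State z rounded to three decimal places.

z = 0.938

Sample proportions: p̂₁ = 134/147 = 0.91156 and p̂₂ = 223/253 = 0.88142.
Pooled p̂ = (134+223)/(147+253) = 357/400 = 0.89250.
SE = √[p̂(1−p̂)(1/n₁+1/n₂)] = √[0.89250·0.10750·(1/147+1/253)] ≈ 0.032123.
z = (p̂₁ − p̂₂)/SE = (0.91156 − 0.88142)/0.032123 = 0.03014/0.032123 = 0.938.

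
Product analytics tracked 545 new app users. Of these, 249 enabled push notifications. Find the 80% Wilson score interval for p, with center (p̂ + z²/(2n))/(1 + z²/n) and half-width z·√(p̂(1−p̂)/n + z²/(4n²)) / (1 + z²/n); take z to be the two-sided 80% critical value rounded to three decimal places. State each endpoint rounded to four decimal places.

p̂ = 249/545 = 0.45688; z = 1.282, so z² = 1.643524.
Denominator 1 + z²/n = 1 + 1.643524/545 = 1.003016.
Center = (0.45688 + 0.001508)/1.003016 = 0.45701.
Radicand: p̂(1−p̂)/n + z²/(4n²) = 0.000455304 + 0.000001383 = 0.000456687.
Half-width = 1.282·√0.000456687/1.003016 = 0.02731.
So the interval runs from 0.4297 to 0.4843.

(0.4297, 0.4843)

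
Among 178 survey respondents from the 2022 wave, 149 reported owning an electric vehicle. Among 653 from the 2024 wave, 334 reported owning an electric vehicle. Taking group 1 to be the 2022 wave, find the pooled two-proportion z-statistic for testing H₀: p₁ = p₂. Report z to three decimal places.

z = 7.805

Sample proportions: p̂₁ = 149/178 = 0.83708 and p̂₂ = 334/653 = 0.51149.
Pooled p̂ = (149+334)/(178+653) = 483/831 = 0.58123.
Pooled SE = √[0.2434021·0.00714937] ≈ 0.041715.
z = 0.32559/0.041715 = 7.805.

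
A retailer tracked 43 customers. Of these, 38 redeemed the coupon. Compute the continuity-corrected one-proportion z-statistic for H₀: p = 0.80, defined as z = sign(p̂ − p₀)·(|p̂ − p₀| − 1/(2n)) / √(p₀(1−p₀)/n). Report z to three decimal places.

With x = 38 successes in n = 43, p̂ = 0.88372. p̂ − p₀ = 0.083721.
1/(2n) = 0.011628.
Corrected numerator: |0.083721| − 0.011628 = 0.072093.
Null standard error: √(0.80·0.20/43) = √0.003720930 = 0.060999.
z = (+)0.072093/0.060999 = 1.182.

z = 1.182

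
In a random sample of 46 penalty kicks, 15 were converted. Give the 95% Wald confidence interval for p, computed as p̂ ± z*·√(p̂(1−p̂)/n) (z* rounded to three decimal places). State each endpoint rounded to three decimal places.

With x = 15 successes in n = 46, p̂ = 0.32609.
Standard error of p̂: √(0.219754/46) = √0.004777266 = 0.069118.
For 95% confidence, z* = 1.960.
Margin = 1.960·0.069118 = 0.13547.
Interval: 0.32609 ± 0.13547 → (0.191, 0.462).

(0.191, 0.462)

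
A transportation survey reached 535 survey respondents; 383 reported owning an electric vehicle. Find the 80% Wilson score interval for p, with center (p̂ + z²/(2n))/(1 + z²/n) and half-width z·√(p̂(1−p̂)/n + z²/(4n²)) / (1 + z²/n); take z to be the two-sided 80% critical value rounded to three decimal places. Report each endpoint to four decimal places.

p̂ = 383/535 = 0.71589; z = 1.282, so z² = 1.643524.
1 + z²/n = 1.003072.
Center = (0.71589 + 0.001536)/1.003072 = 0.71523.
Radicand: p̂(1−p̂)/n + z²/(4n²) = 0.000380173 + 0.000001436 = 0.000381609.
Half-width = 1.282·√0.000381609/1.003072 = 0.02497.
CI: 0.71523 ± 0.02497 = (0.6903, 0.7402).

(0.6903, 0.7402)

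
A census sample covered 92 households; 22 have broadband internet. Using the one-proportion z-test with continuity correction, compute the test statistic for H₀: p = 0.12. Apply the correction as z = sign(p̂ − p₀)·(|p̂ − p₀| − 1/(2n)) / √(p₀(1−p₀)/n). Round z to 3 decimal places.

The sample proportion is 22/92 = 0.23913. p̂ − p₀ = 0.119130.
Continuity correction 1/(2n) = 1/184 = 0.005435.
Corrected numerator: |0.119130| − 0.005435 = 0.113695.
SE₀ = √(0.12·0.88/92) = 0.033880.
z = +0.113695/0.033880 = 3.356.

z = 3.356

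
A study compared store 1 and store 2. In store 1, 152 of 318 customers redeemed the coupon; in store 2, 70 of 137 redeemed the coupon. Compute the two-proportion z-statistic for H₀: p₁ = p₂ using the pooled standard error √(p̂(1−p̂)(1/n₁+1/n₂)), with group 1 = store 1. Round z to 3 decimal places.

z = -0.645

p̂₁ = 152/318 = 0.47799, p̂₂ = 70/137 = 0.51095.
Pooled p̂ = (152+70)/(318+137) = 222/455 = 0.48791.
SE = √[p̂(1−p̂)(1/n₁+1/n₂)] = √[0.48791·0.51209·(1/318+1/137)] ≈ 0.051083.
z = -0.03296/0.051083 = -0.645.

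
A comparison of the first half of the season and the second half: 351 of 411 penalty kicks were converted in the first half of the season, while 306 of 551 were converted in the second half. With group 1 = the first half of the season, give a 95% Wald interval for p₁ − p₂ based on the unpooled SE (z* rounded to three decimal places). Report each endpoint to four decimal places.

(0.2449, 0.3524)

p̂₁ = 351/411 = 0.85401, p̂₂ = 306/551 = 0.55535; p̂₁ − p̂₂ = 0.29866.
Unpooled SE = √(p̂₁(1−p̂₁)/n₁ + p̂₂(1−p̂₂)/n₂) = √(0.000303342 + 0.000448160) = 0.027414.
z* = 1.960 at the 95% level. Margin of error = 0.05373.
So the interval runs from 0.2449 to 0.3524.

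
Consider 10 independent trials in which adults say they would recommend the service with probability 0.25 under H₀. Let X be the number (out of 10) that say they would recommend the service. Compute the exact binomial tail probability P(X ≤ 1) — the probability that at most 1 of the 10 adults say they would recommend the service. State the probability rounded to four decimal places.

X ~ Binomial(n=10, p=0.25).
P(X ≤ 1) = C(10,0)·0.25^0·0.75^10 + C(10,1)·0.25^1·0.75^9.
= 0.056314 + 0.187712 = 0.2440.

P = 0.2440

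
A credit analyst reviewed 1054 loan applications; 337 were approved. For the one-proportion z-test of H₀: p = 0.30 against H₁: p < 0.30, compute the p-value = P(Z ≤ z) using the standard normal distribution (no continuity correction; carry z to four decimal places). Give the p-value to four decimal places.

With x = 337 successes in n = 1054, p̂ = 0.31973.
Under H₀, SE = √(p₀(1−p₀)/n) = √(0.30·0.70/1054) = √0.000199241 = 0.014115.
z = (p̂ − p₀)/SE = (337/1054 − 0.30)/0.014115 ≈ 1.3981.
p-value = P(Z ≤ z) with z = 1.3981 → 0.9190.

p-value = 0.9190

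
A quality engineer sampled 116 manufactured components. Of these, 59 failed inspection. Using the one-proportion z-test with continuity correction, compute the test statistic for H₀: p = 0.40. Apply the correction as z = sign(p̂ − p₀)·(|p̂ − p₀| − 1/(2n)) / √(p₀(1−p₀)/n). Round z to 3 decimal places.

With x = 59 successes in n = 116, p̂ = 0.50862. p̂ − p₀ = 0.108621.
1/(2n) = 0.004310.
Corrected numerator: |0.108621| − 0.004310 = 0.104311.
Null standard error: √(0.40·0.60/116) = √0.002068966 = 0.045486.
z = +0.104311/0.045486 = 2.293.

z = 2.293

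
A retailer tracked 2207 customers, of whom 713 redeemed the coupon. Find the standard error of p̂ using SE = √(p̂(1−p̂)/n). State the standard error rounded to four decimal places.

With x = 713 successes in n = 2207, p̂ = 0.32306.
p̂(1−p̂) = 0.218692.
Dividing by n and taking the root: √0.000099090 = 0.0100.

SE = 0.0100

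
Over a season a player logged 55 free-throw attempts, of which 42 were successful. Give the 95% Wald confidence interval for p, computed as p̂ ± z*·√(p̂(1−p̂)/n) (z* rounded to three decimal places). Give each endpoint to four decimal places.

(0.6514, 0.8759)

The sample proportion is 42/55 = 0.76364.
Standard error of p̂: √(0.180496/55) = √0.003281743 = 0.057286.
z* = 1.960 at the 95% level.
Margin = 1.960·0.057286 = 0.11228.
CI: 0.76364 ± 0.11228 = (0.6514, 0.8759).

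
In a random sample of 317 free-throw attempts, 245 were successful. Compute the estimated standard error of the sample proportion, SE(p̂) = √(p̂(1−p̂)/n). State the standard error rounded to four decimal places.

p̂ = 245/317 = 0.77287.
p̂(1−p̂) = 0.77287·0.22713 = 0.175542.
Dividing by n and taking the root: √0.000553760 = 0.0235.

SE = 0.0235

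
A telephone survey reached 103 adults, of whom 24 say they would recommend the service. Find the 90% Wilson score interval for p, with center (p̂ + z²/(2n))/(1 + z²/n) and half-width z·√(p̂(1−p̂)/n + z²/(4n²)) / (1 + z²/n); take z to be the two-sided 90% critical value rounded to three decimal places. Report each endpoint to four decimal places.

Here p̂ = 24/103 = 0.23301 and z = 1.645 (z² = 2.706025).
Denominator 1 + z²/n = 1 + 2.706025/103 = 1.026272.
Center = (0.23301 + 0.013136)/1.026272 = 0.23984.
Radicand: p̂(1−p̂)/n + z²/(4n²) = 0.001735109 + 0.000063767 = 0.001798876.
Half-width = 1.645·√0.001798876/1.026272 = 0.06798.
So the interval runs from 0.1719 to 0.3078.

(0.1719, 0.3078)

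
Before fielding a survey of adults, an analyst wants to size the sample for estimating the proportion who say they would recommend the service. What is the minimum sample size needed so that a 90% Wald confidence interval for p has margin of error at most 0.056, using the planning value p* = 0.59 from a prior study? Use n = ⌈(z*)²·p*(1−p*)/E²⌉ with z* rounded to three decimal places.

n = 209

For 90% confidence, z* = 1.645.
p*(1−p*) = 0.2419.
Required n before rounding: 2.706025 × 0.2419 / 0.056² = 208.733.
⌈208.733⌉ = 209.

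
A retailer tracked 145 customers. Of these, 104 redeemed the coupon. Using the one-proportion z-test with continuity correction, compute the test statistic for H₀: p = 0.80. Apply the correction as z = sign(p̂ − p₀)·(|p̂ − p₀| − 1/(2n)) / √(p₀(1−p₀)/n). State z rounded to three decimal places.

The sample proportion is 104/145 = 0.71724. p̂ − p₀ = -0.082759.
1/(2n) = 0.003448.
Corrected numerator: |-0.082759| − 0.003448 = 0.079311.
Under H₀, SE = √(p₀(1−p₀)/n) = √(0.80·0.20/145) = √0.001103448 = 0.033218.
z = (−)0.079311/0.033218 = -2.388.

z = -2.388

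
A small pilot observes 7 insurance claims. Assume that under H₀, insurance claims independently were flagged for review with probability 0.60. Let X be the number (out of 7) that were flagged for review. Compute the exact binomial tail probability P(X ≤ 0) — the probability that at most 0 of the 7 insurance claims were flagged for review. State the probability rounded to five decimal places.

X ~ Binomial(n=7, p=0.60).
P(X ≤ 0) = C(7,0)·0.60^0·0.40^7.
= 0.001638 = 0.00164.

P = 0.00164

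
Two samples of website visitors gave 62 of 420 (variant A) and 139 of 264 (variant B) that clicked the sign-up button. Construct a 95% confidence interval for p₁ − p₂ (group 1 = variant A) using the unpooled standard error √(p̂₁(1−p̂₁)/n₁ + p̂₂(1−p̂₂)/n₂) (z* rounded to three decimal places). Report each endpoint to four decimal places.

(-0.4480, -0.3098)

p̂₁ = 62/420 = 0.14762, p̂₂ = 139/264 = 0.52652; p̂₁ − p̂₂ = -0.37890.
SE = √(0.000299590 + 0.000944307) = √0.001243897 = 0.035269.
z* = 1.960 at the 95% level. Margin = 1.960·0.035269 = 0.06913.
So the interval runs from -0.4480 to -0.3098.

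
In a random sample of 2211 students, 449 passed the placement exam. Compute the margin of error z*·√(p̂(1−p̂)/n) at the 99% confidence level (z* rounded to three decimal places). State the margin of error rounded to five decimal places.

ME = 0.02204

Sample proportion p̂ = 449/2211 = 0.20308.
SE(p̂) = √(0.20308·0.79692/2211) = 0.008555.
For 99% confidence, z* = 2.576.
So ME = 0.02204.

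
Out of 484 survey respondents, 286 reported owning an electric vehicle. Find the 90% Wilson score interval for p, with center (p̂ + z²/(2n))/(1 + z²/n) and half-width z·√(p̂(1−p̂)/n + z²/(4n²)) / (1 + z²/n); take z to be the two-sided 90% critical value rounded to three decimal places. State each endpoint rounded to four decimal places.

p̂ = 286/484 = 0.59091; z = 1.645, so z² = 2.706025.
Denominator 1 + z²/n = 1 + 2.706025/484 = 1.005591.
Adjusted center: (0.59091 + z²/(2n))/1.005591 = 0.59040.
Radicand: p̂(1−p̂)/n + z²/(4n²) = 0.000499454 + 0.000002888 = 0.000502342.
Half-width = 1.645·√0.000502342/1.005591 = 0.03666.
So the interval runs from 0.5537 to 0.6271.

(0.5537, 0.6271)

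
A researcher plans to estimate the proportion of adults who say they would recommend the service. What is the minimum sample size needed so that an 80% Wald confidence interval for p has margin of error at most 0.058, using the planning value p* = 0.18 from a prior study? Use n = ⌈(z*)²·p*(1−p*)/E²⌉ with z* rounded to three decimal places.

The 80% critical value is z* = 1.282.
p*(1−p*) = 0.18·0.82 = 0.1476.
Required n before rounding: 1.643524 × 0.1476 / 0.058² = 72.112.
Rounding up, n = 73.

n = 73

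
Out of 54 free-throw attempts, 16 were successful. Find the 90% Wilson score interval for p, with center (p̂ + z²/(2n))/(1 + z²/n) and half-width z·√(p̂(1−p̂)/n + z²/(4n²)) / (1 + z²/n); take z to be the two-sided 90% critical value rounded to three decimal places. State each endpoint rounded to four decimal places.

(0.2058, 0.4062)

p̂ = 16/54 = 0.29630; z = 1.645, so z² = 2.706025.
1 + z²/n = 1.050112.
Adjusted center: (0.29630 + z²/(2n))/1.050112 = 0.30602.
Radicand: p̂(1−p̂)/n + z²/(4n²) = 0.003861200 + 0.000231998 = 0.004093198.
Half-width = 1.645·√0.004093198/1.050112 = 0.10022.
Interval: 0.30602 ± 0.10022 → (0.2058, 0.4062).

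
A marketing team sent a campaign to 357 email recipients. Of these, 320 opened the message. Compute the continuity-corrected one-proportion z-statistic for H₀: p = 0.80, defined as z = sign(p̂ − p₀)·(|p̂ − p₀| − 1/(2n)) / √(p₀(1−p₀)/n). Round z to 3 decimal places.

With x = 320 successes in n = 357, p̂ = 0.89636. p̂ − p₀ = 0.096359.
Continuity correction 1/(2n) = 1/714 = 0.001401.
Corrected numerator: |0.096359| − 0.001401 = 0.094958.
Under H₀, SE = √(p₀(1−p₀)/n) = √(0.80·0.20/357) = √0.000448179 = 0.021170.
z = (+)0.094958/0.021170 = 4.485.

z = 4.485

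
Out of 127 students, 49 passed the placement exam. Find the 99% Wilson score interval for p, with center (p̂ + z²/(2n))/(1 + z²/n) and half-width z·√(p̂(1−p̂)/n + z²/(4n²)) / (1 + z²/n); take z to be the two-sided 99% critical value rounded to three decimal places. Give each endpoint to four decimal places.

p̂ = 49/127 = 0.38583; z = 2.576, so z² = 6.635776.
Denominator 1 + z²/n = 1 + 6.635776/127 = 1.052250.
Adjusted center: (0.38583 + z²/(2n))/1.052250 = 0.39150.
Radicand: p̂(1−p̂)/n + z²/(4n²) = 0.001865862 + 0.000102855 = 0.001968717.
Half-width = 2.576·√0.001968717/1.052250 = 0.10862.
Interval: 0.39150 ± 0.10862 → (0.2829, 0.5001).

(0.2829, 0.5001)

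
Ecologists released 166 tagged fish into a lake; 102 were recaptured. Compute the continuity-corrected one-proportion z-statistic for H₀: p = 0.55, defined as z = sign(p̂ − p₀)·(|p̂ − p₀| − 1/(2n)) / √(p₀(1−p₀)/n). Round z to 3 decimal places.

z = 1.591

With x = 102 successes in n = 166, p̂ = 0.61446. p̂ − p₀ = 0.064458.
Continuity correction 1/(2n) = 1/332 = 0.003012.
Corrected numerator: |0.064458| − 0.003012 = 0.061446.
Under H₀, SE = √(p₀(1−p₀)/n) = √(0.55·0.45/166) = √0.001490964 = 0.038613.
z = +0.061446/0.038613 = 1.591.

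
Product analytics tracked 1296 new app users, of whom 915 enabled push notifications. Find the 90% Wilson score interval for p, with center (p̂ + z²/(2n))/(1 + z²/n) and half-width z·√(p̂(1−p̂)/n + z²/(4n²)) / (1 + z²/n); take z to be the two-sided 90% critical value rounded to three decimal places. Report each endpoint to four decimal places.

(0.6848, 0.7264)

p̂ = 915/1296 = 0.70602; z = 1.645, so z² = 2.706025.
Denominator 1 + z²/n = 1 + 2.706025/1296 = 1.002088.
Adjusted center: (0.70602 + z²/(2n))/1.002088 = 0.70559.
Radicand: p̂(1−p̂)/n + z²/(4n²) = 0.000160152 + 0.000000403 = 0.000160555.
Half-width = 1.645·√0.000160555/1.002088 = 0.02080.
CI: 0.70559 ± 0.02080 = (0.6848, 0.7264).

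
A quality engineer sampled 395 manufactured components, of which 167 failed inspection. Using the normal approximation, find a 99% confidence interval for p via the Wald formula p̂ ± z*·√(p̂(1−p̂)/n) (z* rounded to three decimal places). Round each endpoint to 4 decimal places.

The sample proportion is 167/395 = 0.42278.
Standard error of p̂: √(0.244038/395) = √0.000617817 = 0.024856.
For 99% confidence, z* = 2.576.
Margin = 2.576·0.024856 = 0.06403.
CI: 0.42278 ± 0.06403 = (0.3588, 0.4868).

(0.3588, 0.4868)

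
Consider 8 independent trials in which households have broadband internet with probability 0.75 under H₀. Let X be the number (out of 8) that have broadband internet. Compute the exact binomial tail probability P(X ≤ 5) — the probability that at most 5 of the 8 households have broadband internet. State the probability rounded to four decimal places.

P = 0.3215

X is binomial with n = 8 and p = 0.75.
P(X ≤ 5) = Σ_{j=0}^{5} C(8,j)·0.75^j·0.25^{8−j}.
= 0.000015 + 0.000366 + 0.003845 + 0.023071 + 0.086517 + 0.207642 = 0.3215.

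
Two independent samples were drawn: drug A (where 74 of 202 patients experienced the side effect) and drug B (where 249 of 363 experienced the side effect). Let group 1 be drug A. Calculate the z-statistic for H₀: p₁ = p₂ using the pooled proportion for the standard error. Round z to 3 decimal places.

z = -7.358

Sample proportions: p̂₁ = 74/202 = 0.36634 and p̂₂ = 249/363 = 0.68595.
Pooled p̂ = (74+249)/(202+363) = 323/565 = 0.57168.
Pooled SE = √[0.2448618·0.00770532] ≈ 0.043437.
z = (p̂₁ − p̂₂)/SE = (0.36634 − 0.68595)/0.043437 = -0.31961/0.043437 = -7.358.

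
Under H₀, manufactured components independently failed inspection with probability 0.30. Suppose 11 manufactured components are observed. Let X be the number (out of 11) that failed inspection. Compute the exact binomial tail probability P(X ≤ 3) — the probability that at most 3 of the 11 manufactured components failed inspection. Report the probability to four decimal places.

X ~ Binomial(n=11, p=0.30).
P(X ≤ 3) = C(11,0)·0.30^0·0.70^11 + C(11,1)·0.30^1·0.70^10 + C(11,2)·0.30^2·0.70^9 + C(11,3)·0.30^3·0.70^8.
= 0.019773 + 0.093217 + 0.199750 + 0.256822 = 0.5696.

P = 0.5696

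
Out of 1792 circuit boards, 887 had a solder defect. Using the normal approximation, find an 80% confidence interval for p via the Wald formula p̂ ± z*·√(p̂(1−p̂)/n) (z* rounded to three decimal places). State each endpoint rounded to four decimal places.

(0.4798, 0.5101)

p̂ = 887/1792 = 0.49498.
Standard error of p̂: √(0.249975/1792) = √0.000139495 = 0.011811.
The 80% critical value is z* = 1.282.
Margin of error: 1.282 × 0.011811 = 0.01514.
Interval: 0.49498 ± 0.01514 → (0.4798, 0.5101).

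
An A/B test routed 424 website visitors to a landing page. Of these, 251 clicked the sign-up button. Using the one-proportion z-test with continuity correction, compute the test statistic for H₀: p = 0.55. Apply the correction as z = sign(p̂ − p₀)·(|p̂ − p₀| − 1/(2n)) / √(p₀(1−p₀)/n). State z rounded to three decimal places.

The sample proportion is 251/424 = 0.59198. p̂ − p₀ = 0.041981.
Continuity correction 1/(2n) = 1/848 = 0.001179.
Corrected numerator: |0.041981| − 0.001179 = 0.040802.
SE₀ = √(0.55·0.45/424) = 0.024160.
z = (+)0.040802/0.024160 = 1.689.

z = 1.689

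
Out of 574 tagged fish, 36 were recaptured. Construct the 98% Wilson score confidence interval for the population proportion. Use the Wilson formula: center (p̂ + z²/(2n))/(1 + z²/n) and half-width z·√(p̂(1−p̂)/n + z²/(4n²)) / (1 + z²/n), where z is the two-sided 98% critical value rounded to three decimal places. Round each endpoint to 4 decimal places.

(0.0430, 0.0906)

Here p̂ = 36/574 = 0.06272 and z = 2.326 (z² = 5.410276).
Denominator 1 + z²/n = 1 + 5.410276/574 = 1.009426.
Center = (0.06272 + 0.004713)/1.009426 = 0.06680.
Radicand: p̂(1−p̂)/n + z²/(4n²) = 0.000102412 + 0.000004105 = 0.000106517.
Half-width = z·√(radicand)/denom = 2.326·0.010321/1.009426 = 0.02378.
So the interval runs from 0.0430 to 0.0906.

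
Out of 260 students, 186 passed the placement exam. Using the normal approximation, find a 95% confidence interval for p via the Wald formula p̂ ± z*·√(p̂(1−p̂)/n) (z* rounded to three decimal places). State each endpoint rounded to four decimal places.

p̂ = 186/260 = 0.71538.
Standard error of p̂: √(0.203609/260) = √0.000783113 = 0.027984.
The 95% critical value is z* = 1.960.
Margin = 1.960·0.027984 = 0.05485.
Interval: 0.71538 ± 0.05485 → (0.6605, 0.7702).

(0.6605, 0.7702)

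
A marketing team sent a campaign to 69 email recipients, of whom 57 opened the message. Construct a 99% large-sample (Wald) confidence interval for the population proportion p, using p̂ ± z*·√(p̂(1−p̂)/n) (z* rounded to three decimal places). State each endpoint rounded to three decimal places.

With x = 57 successes in n = 69, p̂ = 0.82609.
Standard error of p̂: √(0.143667/69) = √0.002082135 = 0.045630.
The 99% critical value is z* = 2.576.
Margin = 2.576·0.045630 = 0.11754.
CI: 0.82609 ± 0.11754 = (0.709, 0.944).

(0.709, 0.944)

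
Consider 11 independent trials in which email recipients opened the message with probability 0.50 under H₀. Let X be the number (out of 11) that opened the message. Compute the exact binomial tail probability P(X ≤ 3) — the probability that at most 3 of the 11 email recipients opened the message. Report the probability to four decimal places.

P = 0.1133

X is binomial with n = 11 and p = 0.50.
P(X ≤ 3) = C(11,0)·0.50^0·0.50^11 + C(11,1)·0.50^1·0.50^10 + C(11,2)·0.50^2·0.50^9 + C(11,3)·0.50^3·0.50^8.
= 0.000488 + 0.005371 + 0.026855 + 0.080566 = 0.1133.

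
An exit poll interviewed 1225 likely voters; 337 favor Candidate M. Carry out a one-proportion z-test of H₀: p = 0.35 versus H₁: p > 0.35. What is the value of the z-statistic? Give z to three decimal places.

With x = 337 successes in n = 1225, p̂ = 0.27510.
Under H₀, SE = √(p₀(1−p₀)/n) = √(0.35·0.65/1225) = √0.000185714 = 0.013628.
z = (0.27510 − 0.35)/0.013628 = -0.07490/0.013628 = -5.496.

z = -5.496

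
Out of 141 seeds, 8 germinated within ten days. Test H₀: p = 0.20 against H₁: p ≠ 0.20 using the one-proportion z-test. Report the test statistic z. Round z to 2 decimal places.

The sample proportion is 8/141 = 0.05674.
SE₀ = √(0.20·0.80/141) = 0.033686.
z = (p̂ − p₀)/SE = (0.05674 − 0.20)/0.033686 = -4.25.

z = -4.25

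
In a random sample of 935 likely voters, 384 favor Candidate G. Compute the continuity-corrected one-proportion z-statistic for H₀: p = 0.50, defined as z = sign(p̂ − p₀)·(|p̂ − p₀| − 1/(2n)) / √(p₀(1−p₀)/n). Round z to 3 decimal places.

z = -5.429

With x = 384 successes in n = 935, p̂ = 0.41070. p̂ − p₀ = -0.089305.
1/(2n) = 0.000535.
Corrected numerator: |-0.089305| − 0.000535 = 0.088770.
SE₀ = √(0.50·0.50/935) = 0.016352.
z = −0.088770/0.016352 = -5.429.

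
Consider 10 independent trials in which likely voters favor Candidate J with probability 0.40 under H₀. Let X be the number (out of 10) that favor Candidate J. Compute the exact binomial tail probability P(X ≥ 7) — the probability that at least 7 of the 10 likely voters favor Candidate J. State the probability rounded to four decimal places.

P = 0.0548

X is binomial with n = 10 and p = 0.40.
P(X ≥ 7) = C(10,7)·0.40^7·0.60^3 + C(10,8)·0.40^8·0.60^2 + C(10,9)·0.40^9·0.60^1 + C(10,10)·0.40^10·0.60^0.
= 0.042467 + 0.010617 + 0.001573 + 0.000105 = 0.0548.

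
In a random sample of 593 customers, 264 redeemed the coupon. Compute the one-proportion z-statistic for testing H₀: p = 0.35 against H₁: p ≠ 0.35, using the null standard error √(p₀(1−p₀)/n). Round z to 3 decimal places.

Sample proportion p̂ = 264/593 = 0.44519.
SE₀ = √(0.35·0.65/593) = 0.019587.
Test statistic: z = 0.09519/0.019587 = 4.860.

z = 4.860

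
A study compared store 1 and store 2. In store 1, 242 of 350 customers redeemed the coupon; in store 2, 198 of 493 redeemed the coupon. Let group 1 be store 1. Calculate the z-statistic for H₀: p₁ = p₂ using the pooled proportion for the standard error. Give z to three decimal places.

z = 8.300

Sample proportions: p̂₁ = 242/350 = 0.69143 and p̂₂ = 198/493 = 0.40162.
Pooled p̂ = (242+198)/(350+493) = 440/843 = 0.52195.
SE = √[p̂(1−p̂)(1/n₁+1/n₂)] = √[0.52195·0.47805·(1/350+1/493)] ≈ 0.034915.
z = (p̂₁ − p̂₂)/SE = (0.69143 − 0.40162)/0.034915 = 0.28981/0.034915 = 8.300.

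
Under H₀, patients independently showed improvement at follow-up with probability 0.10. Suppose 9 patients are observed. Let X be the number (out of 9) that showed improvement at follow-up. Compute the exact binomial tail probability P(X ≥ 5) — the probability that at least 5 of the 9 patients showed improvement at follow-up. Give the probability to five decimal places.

P = 0.00089

X ~ Binomial(n=9, p=0.10).
P(X ≥ 5) = Σ_{j=5}^{9} C(9,j)·0.10^j·0.90^{9−j}.
= 0.000827 + 0.000061 + 0.000003 + 0.000000 + 0.000000 = 0.00089.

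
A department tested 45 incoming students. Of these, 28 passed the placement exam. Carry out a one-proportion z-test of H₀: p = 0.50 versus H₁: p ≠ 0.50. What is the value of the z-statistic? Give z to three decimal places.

z = 1.640

The sample proportion is 28/45 = 0.62222.
Under H₀, SE = √(p₀(1−p₀)/n) = √(0.50·0.50/45) = √0.005555556 = 0.074536.
z = (p̂ − p₀)/SE = (0.62222 − 0.50)/0.074536 = 1.640.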